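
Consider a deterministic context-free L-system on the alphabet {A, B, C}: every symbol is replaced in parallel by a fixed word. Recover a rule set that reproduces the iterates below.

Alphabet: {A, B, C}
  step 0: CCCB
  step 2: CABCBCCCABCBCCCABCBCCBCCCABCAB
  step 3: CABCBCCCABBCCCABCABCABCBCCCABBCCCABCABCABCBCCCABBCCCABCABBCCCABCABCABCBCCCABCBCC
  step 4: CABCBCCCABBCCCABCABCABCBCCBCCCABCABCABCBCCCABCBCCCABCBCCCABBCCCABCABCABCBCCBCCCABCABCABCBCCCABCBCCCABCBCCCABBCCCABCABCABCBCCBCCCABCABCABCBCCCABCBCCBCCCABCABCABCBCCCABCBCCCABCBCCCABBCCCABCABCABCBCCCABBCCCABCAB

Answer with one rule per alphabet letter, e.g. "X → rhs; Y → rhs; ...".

  step 3 ⇒ step 4: CABCBCCCABBCCCABCABCABCBCCCABBCCCABCABCABCBCCCABBCCCABCABBCCCABCABCABCBCCCABCBCC ⇒ CAB·C·BCC·CAB·BCC·CAB·CAB·CAB·C·BCC·BCC·CAB·CAB·CAB·C·BCC·CAB·C·BCC·CAB·C·BCC·CAB·BCC·CAB·CAB·CAB·C·BCC·BCC·CAB·CAB·CAB·C·BCC·CAB·C·BCC·CAB·C·BCC·CAB·BCC·CAB·CAB·CAB·C·BCC·BCC·CAB·CAB·CAB·C·BCC·CAB·C·BCC·BCC·CAB·CAB·CAB·C·BCC·CAB·C·BCC·CAB·C·BCC·CAB·BCC·CAB·CAB·CAB·C·BCC·CAB·BCC·CAB·CAB
    A ↦ C
    B ↦ BCC
    C ↦ CAB

A->C, B->BCC, C->CAB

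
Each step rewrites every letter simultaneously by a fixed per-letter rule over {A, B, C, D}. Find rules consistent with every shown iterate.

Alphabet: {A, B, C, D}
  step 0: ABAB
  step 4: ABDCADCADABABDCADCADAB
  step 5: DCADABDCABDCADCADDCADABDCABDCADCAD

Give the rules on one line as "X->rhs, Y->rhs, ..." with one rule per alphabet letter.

  step 4 ⇒ step 5: ABDCADCADABABDCADCADAB ⇒ DC·AD·A·B·DC·A·B·DC·A·DC·AD·DC·AD·A·B·DC·A·B·DC·A·DC·AD
    A ↦ DC
    B ↦ AD
    C ↦ B
    D ↦ A

A->DC, B->AD, C->B, D->A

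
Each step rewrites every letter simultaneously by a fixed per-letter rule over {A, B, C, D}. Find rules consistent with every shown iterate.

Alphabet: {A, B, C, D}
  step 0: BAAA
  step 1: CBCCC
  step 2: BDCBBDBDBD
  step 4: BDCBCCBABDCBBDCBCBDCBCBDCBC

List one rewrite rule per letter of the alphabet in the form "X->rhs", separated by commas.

A->C, B->CB, C->BD, D->A

  step 1 ⇒ step 2: CBCCC ⇒ BD·CB·BD·BD·BD
    B ↦ CB
    C ↦ BD
  step 0 ⇒ step 1: BAAA ⇒ CB·C·C·C
    A ↦ C
    D ↦ A  (constrained at step 2)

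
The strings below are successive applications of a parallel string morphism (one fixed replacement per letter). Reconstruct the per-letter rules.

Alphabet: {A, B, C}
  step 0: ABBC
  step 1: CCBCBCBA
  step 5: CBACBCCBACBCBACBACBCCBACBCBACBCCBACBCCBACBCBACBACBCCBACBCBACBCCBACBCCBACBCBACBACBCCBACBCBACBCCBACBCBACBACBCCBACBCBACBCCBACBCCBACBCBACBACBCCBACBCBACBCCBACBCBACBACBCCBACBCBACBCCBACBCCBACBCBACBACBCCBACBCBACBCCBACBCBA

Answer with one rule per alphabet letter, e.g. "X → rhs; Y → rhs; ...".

  step 0 ⇒ step 1: ABBC ⇒ C·CB·CB·CBA
    A ↦ C
    B ↦ CB
    C ↦ CBA

A->C, B->CB, C->CBA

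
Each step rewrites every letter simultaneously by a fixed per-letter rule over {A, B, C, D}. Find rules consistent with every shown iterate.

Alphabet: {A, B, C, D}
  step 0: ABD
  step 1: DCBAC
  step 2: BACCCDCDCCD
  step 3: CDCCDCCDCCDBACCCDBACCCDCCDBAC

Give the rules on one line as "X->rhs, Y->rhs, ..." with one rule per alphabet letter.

  step 2 ⇒ step 3: BACCCDCDCCD ⇒ C·D·CCD·CCD·CCD·BAC·CCD·BAC·CCD·CCD·BAC
    A ↦ D
    B ↦ C
    C ↦ CCD
    D ↦ BAC

A->D, B->C, C->CCD, D->BAC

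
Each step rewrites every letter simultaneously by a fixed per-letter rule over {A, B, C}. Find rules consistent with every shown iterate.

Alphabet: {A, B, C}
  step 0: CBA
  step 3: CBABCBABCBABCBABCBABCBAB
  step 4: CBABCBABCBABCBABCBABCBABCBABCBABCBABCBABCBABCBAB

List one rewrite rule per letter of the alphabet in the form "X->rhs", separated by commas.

  step 3 ⇒ step 4: CBABCBABCBABCBABCBABCBAB ⇒ CB·AB·CB·AB·CB·AB·CB·AB·CB·AB·CB·AB·CB·AB·CB·AB·CB·AB·CB·AB·CB·AB·CB·AB
    A ↦ CB
    B ↦ AB
    C ↦ CB

A->CB, B->AB, C->CB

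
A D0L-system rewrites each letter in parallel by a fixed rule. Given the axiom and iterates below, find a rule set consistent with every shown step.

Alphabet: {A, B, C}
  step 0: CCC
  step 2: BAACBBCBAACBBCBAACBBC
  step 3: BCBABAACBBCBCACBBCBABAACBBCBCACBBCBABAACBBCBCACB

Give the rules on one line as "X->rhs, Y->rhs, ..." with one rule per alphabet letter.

A->BA, B->BC, C->ACB

  step 2 ⇒ step 3: BAACBBCBAACBBCBAACBBC ⇒ BC·BA·BA·ACB·BC·BC·ACB·BC·BA·BA·ACB·BC·BC·ACB·BC·BA·BA·ACB·BC·BC·ACB
    A ↦ BA
    B ↦ BC
    C ↦ ACB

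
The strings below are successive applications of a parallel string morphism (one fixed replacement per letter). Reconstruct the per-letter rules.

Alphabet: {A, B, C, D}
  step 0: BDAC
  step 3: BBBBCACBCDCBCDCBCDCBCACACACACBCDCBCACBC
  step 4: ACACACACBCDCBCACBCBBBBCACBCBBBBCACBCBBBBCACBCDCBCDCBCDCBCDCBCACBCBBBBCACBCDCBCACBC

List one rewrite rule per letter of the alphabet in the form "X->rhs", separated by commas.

  step 3 ⇒ step 4: BBBBCACBCDCBCDCBCDCBCACACACACBCDCBCACBC ⇒ AC·AC·AC·AC·BC·DC·BC·AC·BC·BBB·BC·AC·BC·BBB·BC·AC·BC·BBB·BC·AC·BC·DC·BC·DC·BC·DC·BC·DC·BC·AC·BC·BBB·BC·AC·BC·DC·BC·AC·BC
    A ↦ DC
    B ↦ AC
    C ↦ BC
    D ↦ BBB

A->DC, B->AC, C->BC, D->BBB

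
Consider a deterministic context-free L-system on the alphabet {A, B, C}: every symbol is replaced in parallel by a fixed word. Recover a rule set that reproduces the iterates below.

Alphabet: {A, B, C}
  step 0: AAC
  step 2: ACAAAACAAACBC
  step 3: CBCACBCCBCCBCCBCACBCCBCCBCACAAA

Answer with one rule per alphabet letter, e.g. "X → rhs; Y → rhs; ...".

  step 2 ⇒ step 3: ACAAAACAAACBC ⇒ CBC·A·CBC·CBC·CBC·CBC·A·CBC·CBC·CBC·A·CAA·A
    A ↦ CBC
    B ↦ CAA
    C ↦ A

A->CBC, B->CAA, C->A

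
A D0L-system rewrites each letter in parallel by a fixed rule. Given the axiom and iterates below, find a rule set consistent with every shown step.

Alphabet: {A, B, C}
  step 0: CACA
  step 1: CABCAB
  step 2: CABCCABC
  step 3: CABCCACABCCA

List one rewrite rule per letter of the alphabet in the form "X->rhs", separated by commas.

  step 2 ⇒ step 3: CABCCABC ⇒ CA·B·C·CA·CA·B·C·CA
    A ↦ B
    B ↦ C
    C ↦ CA

A->B, B->C, C->CA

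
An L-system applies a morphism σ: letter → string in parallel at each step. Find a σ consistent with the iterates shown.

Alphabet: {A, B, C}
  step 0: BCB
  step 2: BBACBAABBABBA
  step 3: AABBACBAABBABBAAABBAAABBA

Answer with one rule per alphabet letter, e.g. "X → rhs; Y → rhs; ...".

A->BBA, B->A, C->CBA

  step 2 ⇒ step 3: BBACBAABBABBA ⇒ A·A·BBA·CBA·A·BBA·BBA·A·A·BBA·A·A·BBA
    A ↦ BBA
    B ↦ A
    C ↦ CBA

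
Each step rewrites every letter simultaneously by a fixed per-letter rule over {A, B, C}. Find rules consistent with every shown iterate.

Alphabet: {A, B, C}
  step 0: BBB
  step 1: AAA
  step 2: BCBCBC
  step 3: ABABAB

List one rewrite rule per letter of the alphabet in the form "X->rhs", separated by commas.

A->BC, B->A, C->B

  step 2 ⇒ step 3: BCBCBC ⇒ A·B·A·B·A·B
    B ↦ A
    C ↦ B
  step 1 ⇒ step 2: AAA ⇒ BC·BC·BC
    A ↦ BC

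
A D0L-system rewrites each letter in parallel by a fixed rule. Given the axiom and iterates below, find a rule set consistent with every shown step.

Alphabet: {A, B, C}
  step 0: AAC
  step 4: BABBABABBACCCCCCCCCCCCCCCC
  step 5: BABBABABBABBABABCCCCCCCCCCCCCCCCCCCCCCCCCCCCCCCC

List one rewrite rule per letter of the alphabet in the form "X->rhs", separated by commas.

  step 4 ⇒ step 5: BABBABABBACCCCCCCCCCCCCCCC ⇒ BA·B·BA·BA·B·BA·B·BA·BA·B·CC·CC·CC·CC·CC·CC·CC·CC·CC·CC·CC·CC·CC·CC·CC·CC
    A ↦ B
    B ↦ BA
    C ↦ CC

A->B, B->BA, C->CC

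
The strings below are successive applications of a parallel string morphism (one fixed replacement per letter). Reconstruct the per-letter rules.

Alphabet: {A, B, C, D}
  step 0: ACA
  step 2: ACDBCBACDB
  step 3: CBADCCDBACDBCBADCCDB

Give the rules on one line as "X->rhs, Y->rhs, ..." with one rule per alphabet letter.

A->CB, B->CDB, C->A, D->DC

  step 2 ⇒ step 3: ACDBCBACDB ⇒ CB·A·DC·CDB·A·CDB·CB·A·DC·CDB
    A ↦ CB
    B ↦ CDB
    C ↦ A
    D ↦ DC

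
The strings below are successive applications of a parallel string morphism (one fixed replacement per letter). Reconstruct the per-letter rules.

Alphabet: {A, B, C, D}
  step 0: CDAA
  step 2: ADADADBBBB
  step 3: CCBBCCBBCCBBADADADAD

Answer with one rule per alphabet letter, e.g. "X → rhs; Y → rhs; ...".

A->CC, B->AD, C->B, D->BB

  step 2 ⇒ step 3: ADADADBBBB ⇒ CC·BB·CC·BB·CC·BB·AD·AD·AD·AD
    A ↦ CC
    B ↦ AD
    D ↦ BB
    C ↦ B  (constrained at step 0)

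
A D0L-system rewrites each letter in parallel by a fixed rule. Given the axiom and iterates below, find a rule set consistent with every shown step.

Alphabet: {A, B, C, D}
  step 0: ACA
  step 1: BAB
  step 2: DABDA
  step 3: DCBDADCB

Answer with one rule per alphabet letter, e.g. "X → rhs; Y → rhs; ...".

  step 2 ⇒ step 3: DABDA ⇒ DC·B·DA·DC·B
    A ↦ B
    B ↦ DA
    D ↦ DC
  step 0 ⇒ step 1: ACA ⇒ B·A·B
    C ↦ A

A->B, B->DA, C->A, D->DC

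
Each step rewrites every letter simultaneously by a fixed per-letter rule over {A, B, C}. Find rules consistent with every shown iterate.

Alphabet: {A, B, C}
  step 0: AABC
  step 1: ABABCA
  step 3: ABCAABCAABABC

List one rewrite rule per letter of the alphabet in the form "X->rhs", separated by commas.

  step 0 ⇒ step 1: AABC ⇒ AB·AB·C·A
    A ↦ AB
    B ↦ C
    C ↦ A

A->AB, B->C, C->A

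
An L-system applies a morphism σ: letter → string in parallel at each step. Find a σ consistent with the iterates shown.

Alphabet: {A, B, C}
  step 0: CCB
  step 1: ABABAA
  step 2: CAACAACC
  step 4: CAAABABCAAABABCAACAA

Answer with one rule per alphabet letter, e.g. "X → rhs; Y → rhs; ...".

A->C, B->AA, C->AB

  step 1 ⇒ step 2: ABABAA ⇒ C·AA·C·AA·C·C
    A ↦ C
    B ↦ AA
  step 0 ⇒ step 1: CCB ⇒ AB·AB·AA
    C ↦ AB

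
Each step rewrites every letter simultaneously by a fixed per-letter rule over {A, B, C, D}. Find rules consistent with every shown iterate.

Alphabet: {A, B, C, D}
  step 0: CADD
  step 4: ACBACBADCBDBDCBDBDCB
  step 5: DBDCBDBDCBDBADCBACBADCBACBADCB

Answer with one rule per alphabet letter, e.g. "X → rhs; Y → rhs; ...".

  step 4 ⇒ step 5: ACBACBADCBDBDCBDBDCB ⇒ DB·D·CB·DB·D·CB·DB·A·D·CB·A·CB·A·D·CB·A·CB·A·D·CB
    A ↦ DB
    B ↦ CB
    C ↦ D
    D ↦ A

A->DB, B->CB, C->D, D->A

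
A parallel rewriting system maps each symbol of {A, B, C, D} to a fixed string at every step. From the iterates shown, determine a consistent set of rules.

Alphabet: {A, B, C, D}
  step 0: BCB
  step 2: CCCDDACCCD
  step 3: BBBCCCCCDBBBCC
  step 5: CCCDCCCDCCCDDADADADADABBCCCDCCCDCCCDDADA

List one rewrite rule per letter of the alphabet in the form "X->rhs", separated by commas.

A->CD, B->DA, C->B, D->CC

  step 2 ⇒ step 3: CCCDDACCCD ⇒ B·B·B·CC·CC·CD·B·B·B·CC
    A ↦ CD
    C ↦ B
    D ↦ CC
    B ↦ DA  (constrained at step 0)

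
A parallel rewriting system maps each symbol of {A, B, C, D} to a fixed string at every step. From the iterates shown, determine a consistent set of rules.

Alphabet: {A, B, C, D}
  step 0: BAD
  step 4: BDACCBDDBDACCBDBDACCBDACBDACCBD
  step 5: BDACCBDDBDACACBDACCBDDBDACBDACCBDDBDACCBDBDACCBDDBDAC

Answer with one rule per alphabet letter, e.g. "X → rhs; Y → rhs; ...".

  step 4 ⇒ step 5: BDACCBDDBDACCBDBDACCBDACBDACCBD ⇒ BD·AC·CB·D·D·BD·AC·AC·BD·AC·CB·D·D·BD·AC·BD·AC·CB·D·D·BD·AC·CB·D·BD·AC·CB·D·D·BD·AC
    A ↦ CB
    B ↦ BD
    C ↦ D
    D ↦ AC

A->CB, B->BD, C->D, D->AC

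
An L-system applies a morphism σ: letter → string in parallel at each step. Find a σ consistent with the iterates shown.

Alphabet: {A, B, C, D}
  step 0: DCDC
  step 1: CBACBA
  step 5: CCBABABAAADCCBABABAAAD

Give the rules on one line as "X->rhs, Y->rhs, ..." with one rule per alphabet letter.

  step 0 ⇒ step 1: DCDC ⇒ C·BA·C·BA
    C ↦ BA
    D ↦ C
    A ↦ D  (constrained at step 1)
    B ↦ AA  (constrained at step 1)

A->D, B->AA, C->BA, D->C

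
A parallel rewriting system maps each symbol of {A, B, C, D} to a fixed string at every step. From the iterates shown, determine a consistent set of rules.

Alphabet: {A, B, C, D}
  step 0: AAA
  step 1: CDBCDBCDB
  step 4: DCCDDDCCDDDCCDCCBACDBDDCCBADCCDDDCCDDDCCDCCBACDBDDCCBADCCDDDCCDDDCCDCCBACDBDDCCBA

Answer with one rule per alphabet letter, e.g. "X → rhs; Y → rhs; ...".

  step 0 ⇒ step 1: AAA ⇒ CDB·CDB·CDB
    A ↦ CDB
    B ↦ BA  (constrained at step 1)
    C ↦ D  (constrained at step 1)
    D ↦ DCC  (constrained at step 1)

A->CDB, B->BA, C->D, D->DCC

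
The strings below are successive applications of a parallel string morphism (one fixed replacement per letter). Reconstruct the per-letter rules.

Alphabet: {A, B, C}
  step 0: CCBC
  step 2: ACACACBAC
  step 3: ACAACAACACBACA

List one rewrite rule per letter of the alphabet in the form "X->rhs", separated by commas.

A->AC, B->CB, C->A

  step 2 ⇒ step 3: ACACACBAC ⇒ AC·A·AC·A·AC·A·CB·AC·A
    A ↦ AC
    B ↦ CB
    C ↦ A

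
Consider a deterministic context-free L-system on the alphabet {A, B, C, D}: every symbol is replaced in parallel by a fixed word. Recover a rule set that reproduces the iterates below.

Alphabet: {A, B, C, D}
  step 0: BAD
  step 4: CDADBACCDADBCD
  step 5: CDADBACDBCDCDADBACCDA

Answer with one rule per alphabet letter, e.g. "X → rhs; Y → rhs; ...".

A->DB, B->C, C->CD, D->A

  step 4 ⇒ step 5: CDADBACCDADBCD ⇒ CD·A·DB·A·C·DB·CD·CD·A·DB·A·C·CD·A
    A ↦ DB
    B ↦ C
    C ↦ CD
    D ↦ A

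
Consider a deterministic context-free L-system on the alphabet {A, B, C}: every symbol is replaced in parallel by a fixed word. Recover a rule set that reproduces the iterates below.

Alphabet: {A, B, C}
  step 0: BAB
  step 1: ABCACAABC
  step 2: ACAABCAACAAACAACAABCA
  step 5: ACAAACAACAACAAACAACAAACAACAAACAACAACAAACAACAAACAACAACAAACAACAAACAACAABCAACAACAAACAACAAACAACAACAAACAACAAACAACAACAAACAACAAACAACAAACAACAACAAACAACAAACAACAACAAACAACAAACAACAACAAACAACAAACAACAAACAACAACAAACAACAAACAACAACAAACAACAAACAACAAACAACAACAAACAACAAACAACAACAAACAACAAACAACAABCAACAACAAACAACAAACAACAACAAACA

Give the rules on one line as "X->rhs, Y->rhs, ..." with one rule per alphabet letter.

A->ACA, B->ABC, C->A

  step 1 ⇒ step 2: ABCACAABC ⇒ ACA·ABC·A·ACA·A·ACA·ACA·ABC·A
    A ↦ ACA
    B ↦ ABC
    C ↦ A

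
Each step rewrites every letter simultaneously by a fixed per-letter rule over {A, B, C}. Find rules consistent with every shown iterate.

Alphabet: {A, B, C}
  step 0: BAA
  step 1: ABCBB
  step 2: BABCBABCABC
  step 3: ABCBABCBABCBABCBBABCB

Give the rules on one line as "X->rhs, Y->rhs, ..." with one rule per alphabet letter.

  step 2 ⇒ step 3: BABCBABCABC ⇒ ABC·B·ABC·B·ABC·B·ABC·B·B·ABC·B
    A ↦ B
    B ↦ ABC
    C ↦ B

A->B, B->ABC, C->B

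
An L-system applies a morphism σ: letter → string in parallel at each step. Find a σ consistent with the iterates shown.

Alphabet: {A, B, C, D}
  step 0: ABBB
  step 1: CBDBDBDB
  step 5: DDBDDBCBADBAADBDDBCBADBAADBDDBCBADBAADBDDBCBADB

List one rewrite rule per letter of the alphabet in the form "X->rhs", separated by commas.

A->CB, B->DB, C->D, D->A

  step 0 ⇒ step 1: ABBB ⇒ CB·DB·DB·DB
    A ↦ CB
    B ↦ DB
    C ↦ D  (constrained at step 1)
    D ↦ A  (constrained at step 1)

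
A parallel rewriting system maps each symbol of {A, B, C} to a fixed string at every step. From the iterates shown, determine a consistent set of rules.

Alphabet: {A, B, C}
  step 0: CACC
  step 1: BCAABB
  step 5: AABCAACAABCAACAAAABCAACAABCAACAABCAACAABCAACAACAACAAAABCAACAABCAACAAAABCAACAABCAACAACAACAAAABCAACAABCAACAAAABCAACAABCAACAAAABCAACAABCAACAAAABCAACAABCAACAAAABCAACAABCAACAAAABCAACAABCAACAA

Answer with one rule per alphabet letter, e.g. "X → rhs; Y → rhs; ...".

  step 0 ⇒ step 1: CACC ⇒ B·CAA·B·B
    A ↦ CAA
    C ↦ B
    B ↦ AA  (constrained at step 1)

A->CAA, B->AA, C->B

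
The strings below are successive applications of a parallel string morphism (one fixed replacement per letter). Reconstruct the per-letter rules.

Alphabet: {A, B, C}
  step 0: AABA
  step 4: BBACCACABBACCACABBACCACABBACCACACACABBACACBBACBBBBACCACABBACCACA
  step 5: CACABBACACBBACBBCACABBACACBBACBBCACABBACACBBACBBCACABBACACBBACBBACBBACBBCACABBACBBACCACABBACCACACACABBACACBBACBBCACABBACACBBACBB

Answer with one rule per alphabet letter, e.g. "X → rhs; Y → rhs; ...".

A->BB, B->CA, C->AC

  step 4 ⇒ step 5: BBACCACABBACCACABBACCACABBACCACACACABBACACBBACBBBBACCACABBACCACA ⇒ CA·CA·BB·AC·AC·BB·AC·BB·CA·CA·BB·AC·AC·BB·AC·BB·CA·CA·BB·AC·AC·BB·AC·BB·CA·CA·BB·AC·AC·BB·AC·BB·AC·BB·AC·BB·CA·CA·BB·AC·BB·AC·CA·CA·BB·AC·CA·CA·CA·CA·BB·AC·AC·BB·AC·BB·CA·CA·BB·AC·AC·BB·AC·BB
    A ↦ BB
    B ↦ CA
    C ↦ AC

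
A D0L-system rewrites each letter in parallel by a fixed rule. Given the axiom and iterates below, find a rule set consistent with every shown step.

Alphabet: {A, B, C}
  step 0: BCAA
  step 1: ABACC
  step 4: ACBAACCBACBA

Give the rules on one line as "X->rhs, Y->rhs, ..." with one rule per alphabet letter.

  step 0 ⇒ step 1: BCAA ⇒ A·BA·C·C
    A ↦ C
    B ↦ A
    C ↦ BA

A->C, B->A, C->BA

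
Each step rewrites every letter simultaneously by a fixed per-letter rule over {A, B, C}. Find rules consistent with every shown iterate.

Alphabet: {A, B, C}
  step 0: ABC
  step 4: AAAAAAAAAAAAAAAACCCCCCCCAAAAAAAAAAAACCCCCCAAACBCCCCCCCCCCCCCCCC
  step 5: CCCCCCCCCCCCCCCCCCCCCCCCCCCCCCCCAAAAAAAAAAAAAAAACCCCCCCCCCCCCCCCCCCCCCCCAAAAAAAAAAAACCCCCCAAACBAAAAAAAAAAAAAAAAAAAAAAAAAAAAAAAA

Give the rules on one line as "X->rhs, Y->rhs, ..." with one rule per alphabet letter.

A->CC, B->ACB, C->AA

  step 4 ⇒ step 5: AAAAAAAAAAAAAAAACCCCCCCCAAAAAAAAAAAACCCCCCAAACBCCCCCCCCCCCCCCCC ⇒ CC·CC·CC·CC·CC·CC·CC·CC·CC·CC·CC·CC·CC·CC·CC·CC·AA·AA·AA·AA·AA·AA·AA·AA·CC·CC·CC·CC·CC·CC·CC·CC·CC·CC·CC·CC·AA·AA·AA·AA·AA·AA·CC·CC·CC·AA·ACB·AA·AA·AA·AA·AA·AA·AA·AA·AA·AA·AA·AA·AA·AA·AA·AA
    A ↦ CC
    B ↦ ACB
    C ↦ AA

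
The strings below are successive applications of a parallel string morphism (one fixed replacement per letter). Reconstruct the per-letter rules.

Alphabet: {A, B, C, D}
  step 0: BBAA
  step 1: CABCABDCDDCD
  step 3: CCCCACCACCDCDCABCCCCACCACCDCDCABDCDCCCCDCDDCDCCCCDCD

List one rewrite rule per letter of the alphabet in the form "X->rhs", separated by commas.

A->DCD, B->CAB, C->CC, D->A

  step 0 ⇒ step 1: BBAA ⇒ CAB·CAB·DCD·DCD
    A ↦ DCD
    B ↦ CAB
    C ↦ CC  (constrained at step 1)
    D ↦ A  (constrained at step 1)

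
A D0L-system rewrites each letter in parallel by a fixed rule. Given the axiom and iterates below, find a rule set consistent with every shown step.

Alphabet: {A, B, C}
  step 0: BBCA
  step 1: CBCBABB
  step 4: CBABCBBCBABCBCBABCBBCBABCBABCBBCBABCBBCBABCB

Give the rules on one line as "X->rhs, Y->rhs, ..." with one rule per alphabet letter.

A->B, B->CB, C->AB

  step 0 ⇒ step 1: BBCA ⇒ CB·CB·AB·B
    A ↦ B
    B ↦ CB
    C ↦ AB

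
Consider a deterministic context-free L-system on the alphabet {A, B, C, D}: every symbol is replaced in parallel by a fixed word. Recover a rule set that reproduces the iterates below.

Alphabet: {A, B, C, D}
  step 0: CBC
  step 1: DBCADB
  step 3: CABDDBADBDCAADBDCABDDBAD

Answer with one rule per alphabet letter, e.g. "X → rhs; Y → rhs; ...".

A->AD, B->CA, C->DB, D->BD

  step 0 ⇒ step 1: CBC ⇒ DB·CA·DB
    B ↦ CA
    C ↦ DB
    A ↦ AD  (constrained at step 1)
    D ↦ BD  (constrained at step 1)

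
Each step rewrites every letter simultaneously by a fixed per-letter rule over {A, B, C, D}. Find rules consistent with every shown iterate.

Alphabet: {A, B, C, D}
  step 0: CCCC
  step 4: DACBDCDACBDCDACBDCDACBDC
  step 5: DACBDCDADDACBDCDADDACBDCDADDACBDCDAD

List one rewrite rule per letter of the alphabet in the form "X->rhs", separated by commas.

A->CB, B->C, C->D, D->DA

  step 4 ⇒ step 5: DACBDCDACBDCDACBDCDACBDC ⇒ DA·CB·D·C·DA·D·DA·CB·D·C·DA·D·DA·CB·D·C·DA·D·DA·CB·D·C·DA·D
    A ↦ CB
    B ↦ C
    C ↦ D
    D ↦ DA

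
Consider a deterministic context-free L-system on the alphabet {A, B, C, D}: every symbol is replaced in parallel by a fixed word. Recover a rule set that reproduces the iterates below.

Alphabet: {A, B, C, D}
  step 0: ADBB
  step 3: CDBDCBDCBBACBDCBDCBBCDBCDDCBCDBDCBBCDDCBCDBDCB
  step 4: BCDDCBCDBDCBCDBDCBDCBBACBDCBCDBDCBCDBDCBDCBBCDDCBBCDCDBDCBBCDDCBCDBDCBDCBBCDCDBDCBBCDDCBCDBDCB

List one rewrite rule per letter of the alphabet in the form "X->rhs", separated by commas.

A->BAC, B->DCB, C->B, D->CD

  step 3 ⇒ step 4: CDBDCBDCBBACBDCBDCBBCDBCDDCBCDBDCBBCDDCBCDBDCB ⇒ B·CD·DCB·CD·B·DCB·CD·B·DCB·DCB·BAC·B·DCB·CD·B·DCB·CD·B·DCB·DCB·B·CD·DCB·B·CD·CD·B·DCB·B·CD·DCB·CD·B·DCB·DCB·B·CD·CD·B·DCB·B·CD·DCB·CD·B·DCB
    A ↦ BAC
    B ↦ DCB
    C ↦ B
    D ↦ CD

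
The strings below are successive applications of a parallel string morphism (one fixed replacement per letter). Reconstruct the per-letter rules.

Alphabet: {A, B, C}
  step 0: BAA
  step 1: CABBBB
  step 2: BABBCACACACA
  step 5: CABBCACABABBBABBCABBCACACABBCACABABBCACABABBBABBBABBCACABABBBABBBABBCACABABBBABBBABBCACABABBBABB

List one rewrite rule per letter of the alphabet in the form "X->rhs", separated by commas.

A->BB, B->CA, C->BA

  step 1 ⇒ step 2: CABBBB ⇒ BA·BB·CA·CA·CA·CA
    A ↦ BB
    B ↦ CA
    C ↦ BA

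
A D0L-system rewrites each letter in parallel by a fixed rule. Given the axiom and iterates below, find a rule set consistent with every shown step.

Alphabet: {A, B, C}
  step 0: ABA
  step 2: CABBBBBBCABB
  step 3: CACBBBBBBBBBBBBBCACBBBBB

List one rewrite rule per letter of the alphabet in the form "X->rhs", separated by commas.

  step 2 ⇒ step 3: CABBBBBBCABB ⇒ CA·CB·BB·BB·BB·BB·BB·BB·CA·CB·BB·BB
    A ↦ CB
    B ↦ BB
    C ↦ CA

A->CB, B->BB, C->CA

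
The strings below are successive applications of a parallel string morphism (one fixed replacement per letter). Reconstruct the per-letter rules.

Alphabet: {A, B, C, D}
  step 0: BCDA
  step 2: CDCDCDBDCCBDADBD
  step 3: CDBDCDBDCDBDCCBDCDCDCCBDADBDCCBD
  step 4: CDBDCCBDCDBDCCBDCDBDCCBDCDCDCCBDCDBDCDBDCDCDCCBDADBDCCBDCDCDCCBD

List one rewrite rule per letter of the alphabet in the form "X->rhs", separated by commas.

A->AD, B->CC, C->CD, D->BD

  step 3 ⇒ step 4: CDBDCDBDCDBDCCBDCDCDCCBDADBDCCBD ⇒ CD·BD·CC·BD·CD·BD·CC·BD·CD·BD·CC·BD·CD·CD·CC·BD·CD·BD·CD·BD·CD·CD·CC·BD·AD·BD·CC·BD·CD·CD·CC·BD
    A ↦ AD
    B ↦ CC
    C ↦ CD
    D ↦ BD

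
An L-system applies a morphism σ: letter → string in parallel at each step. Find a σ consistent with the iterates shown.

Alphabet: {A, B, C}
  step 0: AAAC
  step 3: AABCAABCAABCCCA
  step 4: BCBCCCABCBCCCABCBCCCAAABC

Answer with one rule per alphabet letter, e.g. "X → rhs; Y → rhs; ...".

  step 3 ⇒ step 4: AABCAABCAABCCCA ⇒ BC·BC·CC·A·BC·BC·CC·A·BC·BC·CC·A·A·A·BC
    A ↦ BC
    B ↦ CC
    C ↦ A

A->BC, B->CC, C->A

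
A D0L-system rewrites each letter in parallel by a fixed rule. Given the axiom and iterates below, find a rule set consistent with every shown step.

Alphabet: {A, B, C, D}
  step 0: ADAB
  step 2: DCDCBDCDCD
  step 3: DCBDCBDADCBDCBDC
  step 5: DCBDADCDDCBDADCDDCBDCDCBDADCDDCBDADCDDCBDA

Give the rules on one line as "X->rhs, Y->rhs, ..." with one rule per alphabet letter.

A->D, B->DA, C->B, D->DC

  step 2 ⇒ step 3: DCDCBDCDCD ⇒ DC·B·DC·B·DA·DC·B·DC·B·DC
    B ↦ DA
    C ↦ B
    D ↦ DC
    A ↦ D  (constrained at step 0)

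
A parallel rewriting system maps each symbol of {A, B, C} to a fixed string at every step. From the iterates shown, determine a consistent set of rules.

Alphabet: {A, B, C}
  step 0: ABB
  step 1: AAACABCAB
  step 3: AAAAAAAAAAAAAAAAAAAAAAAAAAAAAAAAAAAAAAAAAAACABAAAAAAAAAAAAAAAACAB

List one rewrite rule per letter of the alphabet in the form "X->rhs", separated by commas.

A->AAA, B->CAB, C->A

  step 0 ⇒ step 1: ABB ⇒ AAA·CAB·CAB
    A ↦ AAA
    B ↦ CAB
    C ↦ A  (constrained at step 1)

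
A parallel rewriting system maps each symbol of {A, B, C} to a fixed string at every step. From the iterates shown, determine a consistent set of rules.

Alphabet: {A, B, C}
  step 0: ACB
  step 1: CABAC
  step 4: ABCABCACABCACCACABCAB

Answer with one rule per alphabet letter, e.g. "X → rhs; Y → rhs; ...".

  step 0 ⇒ step 1: ACB ⇒ C·AB·AC
    A ↦ C
    B ↦ AC
    C ↦ AB

A->C, B->AC, C->AB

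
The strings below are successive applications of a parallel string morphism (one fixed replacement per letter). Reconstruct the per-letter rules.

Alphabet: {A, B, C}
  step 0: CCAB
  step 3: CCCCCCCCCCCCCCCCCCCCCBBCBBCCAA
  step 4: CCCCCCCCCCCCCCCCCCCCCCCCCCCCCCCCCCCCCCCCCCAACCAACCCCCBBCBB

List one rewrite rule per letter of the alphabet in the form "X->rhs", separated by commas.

  step 3 ⇒ step 4: CCCCCCCCCCCCCCCCCCCCCBBCBBCCAA ⇒ CC·CC·CC·CC·CC·CC·CC·CC·CC·CC·CC·CC·CC·CC·CC·CC·CC·CC·CC·CC·CC·A·A·CC·A·A·CC·CC·CBB·CBB
    A ↦ CBB
    B ↦ A
    C ↦ CC

A->CBB, B->A, C->CC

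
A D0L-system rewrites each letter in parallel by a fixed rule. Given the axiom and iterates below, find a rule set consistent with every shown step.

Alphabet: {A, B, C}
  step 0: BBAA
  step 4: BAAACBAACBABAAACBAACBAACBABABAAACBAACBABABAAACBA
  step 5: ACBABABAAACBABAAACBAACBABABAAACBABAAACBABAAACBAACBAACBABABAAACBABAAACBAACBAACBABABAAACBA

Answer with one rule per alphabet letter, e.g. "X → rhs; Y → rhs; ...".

A->BA, B->AC, C->A

  step 4 ⇒ step 5: BAAACBAACBABAAACBAACBAACBABABAAACBAACBABABAAACBA ⇒ AC·BA·BA·BA·A·AC·BA·BA·A·AC·BA·AC·BA·BA·BA·A·AC·BA·BA·A·AC·BA·BA·A·AC·BA·AC·BA·AC·BA·BA·BA·A·AC·BA·BA·A·AC·BA·AC·BA·AC·BA·BA·BA·A·AC·BA
    A ↦ BA
    B ↦ AC
    C ↦ A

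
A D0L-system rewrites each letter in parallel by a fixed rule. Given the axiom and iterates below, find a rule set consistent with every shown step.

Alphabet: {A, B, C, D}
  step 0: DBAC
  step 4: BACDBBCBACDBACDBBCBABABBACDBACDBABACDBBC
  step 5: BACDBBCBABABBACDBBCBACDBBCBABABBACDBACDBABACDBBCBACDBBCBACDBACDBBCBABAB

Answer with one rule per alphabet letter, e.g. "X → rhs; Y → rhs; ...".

  step 4 ⇒ step 5: BACDBBCBACDBACDBBCBABABBACDBACDBABACDBBC ⇒ BA·CD·B·BC·BA·BA·B·BA·CD·B·BC·BA·CD·B·BC·BA·BA·B·BA·CD·BA·CD·BA·BA·CD·B·BC·BA·CD·B·BC·BA·CD·BA·CD·B·BC·BA·BA·B
    A ↦ CD
    B ↦ BA
    C ↦ B
    D ↦ BC

A->CD, B->BA, C->B, D->BC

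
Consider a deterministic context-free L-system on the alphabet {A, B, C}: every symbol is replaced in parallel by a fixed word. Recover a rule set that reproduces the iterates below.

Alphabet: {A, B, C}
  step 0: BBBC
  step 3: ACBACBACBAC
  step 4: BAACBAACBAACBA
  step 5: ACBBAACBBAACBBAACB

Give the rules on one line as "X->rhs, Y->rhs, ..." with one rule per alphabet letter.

A->B, B->AC, C->A

  step 4 ⇒ step 5: BAACBAACBAACBA ⇒ AC·B·B·A·AC·B·B·A·AC·B·B·A·AC·B
    A ↦ B
    B ↦ AC
    C ↦ A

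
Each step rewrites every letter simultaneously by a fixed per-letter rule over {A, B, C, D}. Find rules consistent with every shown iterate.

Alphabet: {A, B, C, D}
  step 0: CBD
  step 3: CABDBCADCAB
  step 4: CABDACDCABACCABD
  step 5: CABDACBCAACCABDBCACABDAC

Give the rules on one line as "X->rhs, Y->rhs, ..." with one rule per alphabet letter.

A->B, B->D, C->CA, D->AC

  step 4 ⇒ step 5: CABDACDCABACCABD ⇒ CA·B·D·AC·B·CA·AC·CA·B·D·B·CA·CA·B·D·AC
    A ↦ B
    B ↦ D
    C ↦ CA
    D ↦ AC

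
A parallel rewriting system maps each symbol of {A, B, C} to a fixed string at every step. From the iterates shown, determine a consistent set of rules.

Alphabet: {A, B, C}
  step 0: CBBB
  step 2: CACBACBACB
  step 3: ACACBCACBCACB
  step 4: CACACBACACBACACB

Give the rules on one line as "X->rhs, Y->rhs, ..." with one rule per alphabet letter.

  step 3 ⇒ step 4: ACACBCACBCACB ⇒ C·A·C·A·CB·A·C·A·CB·A·C·A·CB
    A ↦ C
    B ↦ CB
    C ↦ A

A->C, B->CB, C->A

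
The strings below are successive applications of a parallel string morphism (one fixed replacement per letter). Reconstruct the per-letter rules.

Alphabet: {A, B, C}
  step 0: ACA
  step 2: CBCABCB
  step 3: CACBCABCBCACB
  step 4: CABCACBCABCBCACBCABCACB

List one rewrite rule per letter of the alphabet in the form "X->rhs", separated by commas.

  step 3 ⇒ step 4: CACBCABCBCACB ⇒ CA·B·CA·CB·CA·B·CB·CA·CB·CA·B·CA·CB
    A ↦ B
    B ↦ CB
    C ↦ CA

A->B, B->CB, C->CA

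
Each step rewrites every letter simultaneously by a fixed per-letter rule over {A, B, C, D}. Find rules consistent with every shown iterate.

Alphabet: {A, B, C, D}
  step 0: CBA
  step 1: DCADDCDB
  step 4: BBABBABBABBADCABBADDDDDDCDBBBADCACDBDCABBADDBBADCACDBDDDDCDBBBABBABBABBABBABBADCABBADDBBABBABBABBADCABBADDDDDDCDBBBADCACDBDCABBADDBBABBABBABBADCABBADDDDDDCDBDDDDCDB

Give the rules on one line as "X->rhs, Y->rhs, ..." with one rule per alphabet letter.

  step 0 ⇒ step 1: CBA ⇒ DCA·DD·CDB
    A ↦ CDB
    B ↦ DD
    C ↦ DCA
    D ↦ BBA  (constrained at step 1)

A->CDB, B->DD, C->DCA, D->BBA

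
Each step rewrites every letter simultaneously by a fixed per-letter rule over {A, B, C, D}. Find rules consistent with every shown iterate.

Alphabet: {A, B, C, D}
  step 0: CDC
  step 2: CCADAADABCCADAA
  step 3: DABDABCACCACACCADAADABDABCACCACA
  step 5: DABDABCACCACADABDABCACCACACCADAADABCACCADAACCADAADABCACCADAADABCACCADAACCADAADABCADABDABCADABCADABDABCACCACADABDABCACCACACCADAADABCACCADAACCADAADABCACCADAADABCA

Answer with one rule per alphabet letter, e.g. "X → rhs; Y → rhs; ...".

A->CA, B->DAA, C->DAB, D->C

  step 2 ⇒ step 3: CCADAADABCCADAA ⇒ DAB·DAB·CA·C·CA·CA·C·CA·DAA·DAB·DAB·CA·C·CA·CA
    A ↦ CA
    B ↦ DAA
    C ↦ DAB
    D ↦ C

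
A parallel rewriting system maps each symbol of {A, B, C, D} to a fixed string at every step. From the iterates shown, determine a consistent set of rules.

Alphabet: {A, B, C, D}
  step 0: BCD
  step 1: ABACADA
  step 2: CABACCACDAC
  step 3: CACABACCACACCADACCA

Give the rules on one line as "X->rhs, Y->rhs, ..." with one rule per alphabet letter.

A->C, B->ABA, C->CA, D->DA

  step 2 ⇒ step 3: CABACCACDAC ⇒ CA·C·ABA·C·CA·CA·C·CA·DA·C·CA
    A ↦ C
    B ↦ ABA
    C ↦ CA
    D ↦ DA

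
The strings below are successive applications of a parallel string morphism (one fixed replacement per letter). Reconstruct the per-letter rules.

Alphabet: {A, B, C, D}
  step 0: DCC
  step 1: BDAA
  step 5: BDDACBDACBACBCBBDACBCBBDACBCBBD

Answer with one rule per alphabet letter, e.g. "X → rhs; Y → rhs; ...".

  step 0 ⇒ step 1: DCC ⇒ BD·A·A
    C ↦ A
    D ↦ BD
    A ↦ D  (constrained at step 1)
    B ↦ CB  (constrained at step 1)

A->D, B->CB, C->A, D->BD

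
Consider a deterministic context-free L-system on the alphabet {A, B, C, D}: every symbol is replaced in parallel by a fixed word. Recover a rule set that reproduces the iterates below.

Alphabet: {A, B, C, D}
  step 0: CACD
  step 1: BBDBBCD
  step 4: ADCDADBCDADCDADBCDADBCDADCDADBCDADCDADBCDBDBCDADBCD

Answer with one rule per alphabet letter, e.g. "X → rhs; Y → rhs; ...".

  step 0 ⇒ step 1: CACD ⇒ B·BDB·B·CD
    A ↦ BDB
    C ↦ B
    D ↦ CD
    B ↦ AD  (constrained at step 1)

A->BDB, B->AD, C->B, D->CD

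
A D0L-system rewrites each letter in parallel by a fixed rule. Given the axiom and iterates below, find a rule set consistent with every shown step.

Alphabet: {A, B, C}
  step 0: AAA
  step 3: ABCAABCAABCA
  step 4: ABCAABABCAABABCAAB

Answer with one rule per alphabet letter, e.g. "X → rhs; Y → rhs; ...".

A->AB, B->C, C->A

  step 3 ⇒ step 4: ABCAABCAABCA ⇒ AB·C·A·AB·AB·C·A·AB·AB·C·A·AB
    A ↦ AB
    B ↦ C
    C ↦ A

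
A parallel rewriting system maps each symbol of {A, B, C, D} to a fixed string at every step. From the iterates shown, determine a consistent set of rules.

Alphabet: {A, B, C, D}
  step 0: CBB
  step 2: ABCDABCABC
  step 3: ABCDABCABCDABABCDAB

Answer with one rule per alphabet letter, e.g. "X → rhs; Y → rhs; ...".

A->AB, B->CD, C->AB, D->C

  step 2 ⇒ step 3: ABCDABCABC ⇒ AB·CD·AB·C·AB·CD·AB·AB·CD·AB
    A ↦ AB
    B ↦ CD
    C ↦ AB
    D ↦ C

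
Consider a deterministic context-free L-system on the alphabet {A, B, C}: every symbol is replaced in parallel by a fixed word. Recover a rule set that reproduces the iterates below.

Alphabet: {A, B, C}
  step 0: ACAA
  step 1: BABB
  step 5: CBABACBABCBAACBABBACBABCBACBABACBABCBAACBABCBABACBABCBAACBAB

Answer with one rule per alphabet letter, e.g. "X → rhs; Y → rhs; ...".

  step 0 ⇒ step 1: ACAA ⇒ B·A·B·B
    A ↦ B
    C ↦ A
    B ↦ CBA  (constrained at step 1)

A->B, B->CBA, C->A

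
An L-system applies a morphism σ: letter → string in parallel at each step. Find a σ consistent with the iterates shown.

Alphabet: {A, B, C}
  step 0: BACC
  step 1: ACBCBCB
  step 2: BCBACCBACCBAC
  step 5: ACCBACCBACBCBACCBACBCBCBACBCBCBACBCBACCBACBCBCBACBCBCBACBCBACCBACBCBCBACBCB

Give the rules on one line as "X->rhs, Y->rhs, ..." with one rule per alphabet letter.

  step 1 ⇒ step 2: ACBCBCB ⇒ B·CB·AC·CB·AC·CB·AC
    A ↦ B
    B ↦ AC
    C ↦ CB

A->B, B->AC, C->CB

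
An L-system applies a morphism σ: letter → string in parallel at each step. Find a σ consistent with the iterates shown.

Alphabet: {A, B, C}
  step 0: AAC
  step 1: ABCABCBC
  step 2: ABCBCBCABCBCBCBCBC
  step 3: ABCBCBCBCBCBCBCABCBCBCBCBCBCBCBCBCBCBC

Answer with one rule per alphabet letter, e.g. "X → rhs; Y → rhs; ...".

  step 2 ⇒ step 3: ABCBCBCABCBCBCBCBC ⇒ ABC·BC·BC·BC·BC·BC·BC·ABC·BC·BC·BC·BC·BC·BC·BC·BC·BC·BC
    A ↦ ABC
    B ↦ BC
    C ↦ BC

A->ABC, B->BC, C->BC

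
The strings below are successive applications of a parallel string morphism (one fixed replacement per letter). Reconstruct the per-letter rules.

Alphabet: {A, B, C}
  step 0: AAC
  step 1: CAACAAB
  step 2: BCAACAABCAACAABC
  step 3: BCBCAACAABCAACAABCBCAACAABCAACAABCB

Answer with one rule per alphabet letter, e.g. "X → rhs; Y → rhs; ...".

  step 2 ⇒ step 3: BCAACAABCAACAABC ⇒ BC·B·CAA·CAA·B·CAA·CAA·BC·B·CAA·CAA·B·CAA·CAA·BC·B
    A ↦ CAA
    B ↦ BC
    C ↦ B

A->CAA, B->BC, C->B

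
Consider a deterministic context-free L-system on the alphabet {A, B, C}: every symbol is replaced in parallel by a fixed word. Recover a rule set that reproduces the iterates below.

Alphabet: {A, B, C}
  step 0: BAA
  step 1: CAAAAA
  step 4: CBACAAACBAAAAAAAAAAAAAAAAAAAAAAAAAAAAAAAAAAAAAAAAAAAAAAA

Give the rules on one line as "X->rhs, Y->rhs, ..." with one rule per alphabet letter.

  step 0 ⇒ step 1: BAA ⇒ CA·AA·AA
    A ↦ AA
    B ↦ CA
    C ↦ CBA  (constrained at step 1)

A->AA, B->CA, C->CBA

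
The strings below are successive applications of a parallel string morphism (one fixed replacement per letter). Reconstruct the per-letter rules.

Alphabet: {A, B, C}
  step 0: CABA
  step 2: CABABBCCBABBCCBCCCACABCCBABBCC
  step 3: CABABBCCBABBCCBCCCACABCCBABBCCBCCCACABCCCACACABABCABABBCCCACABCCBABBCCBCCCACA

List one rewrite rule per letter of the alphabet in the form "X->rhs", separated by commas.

A->BAB, B->BCC, C->CA

  step 2 ⇒ step 3: CABABBCCBABBCCBCCCACABCCBABBCC ⇒ CA·BAB·BCC·BAB·BCC·BCC·CA·CA·BCC·BAB·BCC·BCC·CA·CA·BCC·CA·CA·CA·BAB·CA·BAB·BCC·CA·CA·BCC·BAB·BCC·BCC·CA·CA
    A ↦ BAB
    B ↦ BCC
    C ↦ CA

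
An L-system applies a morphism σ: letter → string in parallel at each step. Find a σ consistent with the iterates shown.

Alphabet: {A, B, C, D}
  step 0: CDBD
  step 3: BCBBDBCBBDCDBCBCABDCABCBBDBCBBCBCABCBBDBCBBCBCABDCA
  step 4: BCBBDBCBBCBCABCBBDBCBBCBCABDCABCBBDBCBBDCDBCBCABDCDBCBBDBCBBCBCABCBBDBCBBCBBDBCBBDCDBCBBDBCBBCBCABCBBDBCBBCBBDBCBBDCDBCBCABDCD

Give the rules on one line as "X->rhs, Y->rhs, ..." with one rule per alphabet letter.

  step 3 ⇒ step 4: BCBBDBCBBDCDBCBCABDCABCBBDBCBBCBCABCBBDBCBBCBCABDCA ⇒ BCB·BD·BCB·BCB·CA·BCB·BD·BCB·BCB·CA·BD·CA·BCB·BD·BCB·BD·CD·BCB·CA·BD·CD·BCB·BD·BCB·BCB·CA·BCB·BD·BCB·BCB·BD·BCB·BD·CD·BCB·BD·BCB·BCB·CA·BCB·BD·BCB·BCB·BD·BCB·BD·CD·BCB·CA·BD·CD
    A ↦ CD
    B ↦ BCB
    C ↦ BD
    D ↦ CA

A->CD, B->BCB, C->BD, D->CA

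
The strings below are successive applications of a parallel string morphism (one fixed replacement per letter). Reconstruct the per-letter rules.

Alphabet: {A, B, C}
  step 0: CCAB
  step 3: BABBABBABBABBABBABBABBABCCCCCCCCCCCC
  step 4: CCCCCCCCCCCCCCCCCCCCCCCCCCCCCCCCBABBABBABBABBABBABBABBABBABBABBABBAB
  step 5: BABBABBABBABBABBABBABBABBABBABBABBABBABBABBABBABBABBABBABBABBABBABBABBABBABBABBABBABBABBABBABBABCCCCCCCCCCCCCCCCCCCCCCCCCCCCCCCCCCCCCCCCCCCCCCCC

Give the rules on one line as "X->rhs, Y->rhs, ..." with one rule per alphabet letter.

A->CC, B->C, C->BAB

  step 4 ⇒ step 5: CCCCCCCCCCCCCCCCCCCCCCCCCCCCCCCCBABBABBABBABBABBABBABBABBABBABBABBAB ⇒ BAB·BAB·BAB·BAB·BAB·BAB·BAB·BAB·BAB·BAB·BAB·BAB·BAB·BAB·BAB·BAB·BAB·BAB·BAB·BAB·BAB·BAB·BAB·BAB·BAB·BAB·BAB·BAB·BAB·BAB·BAB·BAB·C·CC·C·C·CC·C·C·CC·C·C·CC·C·C·CC·C·C·CC·C·C·CC·C·C·CC·C·C·CC·C·C·CC·C·C·CC·C·C·CC·C
    A ↦ CC
    B ↦ C
    C ↦ BAB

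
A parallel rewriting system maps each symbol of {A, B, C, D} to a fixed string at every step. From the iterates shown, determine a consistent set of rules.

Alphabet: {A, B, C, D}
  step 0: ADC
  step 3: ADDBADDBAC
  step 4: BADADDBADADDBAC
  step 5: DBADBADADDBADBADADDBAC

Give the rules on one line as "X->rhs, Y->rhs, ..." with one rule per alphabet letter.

A->B, B->D, C->AC, D->AD

  step 4 ⇒ step 5: BADADDBADADDBAC ⇒ D·B·AD·B·AD·AD·D·B·AD·B·AD·AD·D·B·AC
    A ↦ B
    B ↦ D
    C ↦ AC
    D ↦ AD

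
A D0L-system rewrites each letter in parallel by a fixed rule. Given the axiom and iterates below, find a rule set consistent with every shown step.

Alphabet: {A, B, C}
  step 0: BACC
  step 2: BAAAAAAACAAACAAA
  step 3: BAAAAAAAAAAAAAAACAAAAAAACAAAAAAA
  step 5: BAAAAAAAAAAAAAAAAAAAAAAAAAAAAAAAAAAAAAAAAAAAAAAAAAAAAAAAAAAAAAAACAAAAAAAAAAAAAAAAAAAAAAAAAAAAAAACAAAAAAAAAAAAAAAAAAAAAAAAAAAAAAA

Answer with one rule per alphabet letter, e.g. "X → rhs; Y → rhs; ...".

  step 2 ⇒ step 3: BAAAAAAACAAACAAA ⇒ BA·AA·AA·AA·AA·AA·AA·AA·CA·AA·AA·AA·CA·AA·AA·AA
    A ↦ AA
    B ↦ BA
    C ↦ CA

A->AA, B->BA, C->CA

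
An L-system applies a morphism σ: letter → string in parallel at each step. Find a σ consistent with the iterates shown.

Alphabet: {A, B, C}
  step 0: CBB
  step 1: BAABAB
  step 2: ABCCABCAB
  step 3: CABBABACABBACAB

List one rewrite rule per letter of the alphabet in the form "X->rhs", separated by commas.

  step 2 ⇒ step 3: ABCCABCAB ⇒ C·AB·BA·BA·C·AB·BA·C·AB
    A ↦ C
    B ↦ AB
    C ↦ BA

A->C, B->AB, C->BA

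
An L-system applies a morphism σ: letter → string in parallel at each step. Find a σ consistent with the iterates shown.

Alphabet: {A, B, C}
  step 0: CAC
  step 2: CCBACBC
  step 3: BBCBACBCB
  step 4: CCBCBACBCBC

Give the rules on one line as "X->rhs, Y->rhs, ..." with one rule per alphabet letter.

A->BAC, B->C, C->B

  step 3 ⇒ step 4: BBCBACBCB ⇒ C·C·B·C·BAC·B·C·B·C
    A ↦ BAC
    B ↦ C
    C ↦ B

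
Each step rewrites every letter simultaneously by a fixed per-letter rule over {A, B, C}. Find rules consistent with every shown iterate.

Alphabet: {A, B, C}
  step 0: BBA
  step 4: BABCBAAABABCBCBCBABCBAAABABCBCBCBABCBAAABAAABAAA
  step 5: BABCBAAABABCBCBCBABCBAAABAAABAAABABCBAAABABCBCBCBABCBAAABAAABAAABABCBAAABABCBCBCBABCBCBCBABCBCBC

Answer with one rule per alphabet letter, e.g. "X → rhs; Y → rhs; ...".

A->BC, B->BA, C->AA

  step 4 ⇒ step 5: BABCBAAABABCBCBCBABCBAAABABCBCBCBABCBAAABAAABAAA ⇒ BA·BC·BA·AA·BA·BC·BC·BC·BA·BC·BA·AA·BA·AA·BA·AA·BA·BC·BA·AA·BA·BC·BC·BC·BA·BC·BA·AA·BA·AA·BA·AA·BA·BC·BA·AA·BA·BC·BC·BC·BA·BC·BC·BC·BA·BC·BC·BC
    A ↦ BC
    B ↦ BA
    C ↦ AA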